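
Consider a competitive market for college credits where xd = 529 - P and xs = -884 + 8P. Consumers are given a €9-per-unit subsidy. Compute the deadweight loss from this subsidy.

Pre-subsidy: 529 - P = -884 + 8P gives P* = 157, x* = 372.
With the rebate, buyers effectively pay Pb = Ps − 9, where Ps is the price sellers receive.
Demand in terms of Ps becomes xd = 529 − 1(Ps − 9) = 538 - Ps. Setting this equal to supply: 538 - Ps = -884 + 8Ps, so Ps = 158.
Buyers pay Pb = 158 − 9 = 149; x' = -884 + 8·158 = 380.
The subsidy expands output by 380 − 372 = 8 past the efficient level; on those units the gap between marginal cost and willingness to pay runs from 0 up to 9.
DWL = ½ × 9 × 8 = 36.

Deadweight loss = €36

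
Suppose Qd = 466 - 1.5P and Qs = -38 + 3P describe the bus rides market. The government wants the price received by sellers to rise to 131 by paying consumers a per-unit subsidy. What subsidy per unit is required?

At a seller price of 131, quantity supplied is -38 + 3·131 = 355.
Buyers absorb 355 only when they pay Pb with 466 − 1.5·Pb = 355, i.e. Pb = 74.
s = Ps − Pb = 131 − 74 = 57.

Required subsidy s = 57 per unit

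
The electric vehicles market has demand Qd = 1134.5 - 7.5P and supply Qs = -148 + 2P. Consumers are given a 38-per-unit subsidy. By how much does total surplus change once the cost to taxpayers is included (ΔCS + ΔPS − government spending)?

Net change in total surplus = -1140

Pre-subsidy: 1134.5 - 7.5P = -148 + 2P gives P* = 135, Q* = 122.
With the rebate, buyers effectively pay Pb = Ps − 38, where Ps is the price sellers receive.
Demand in terms of Ps becomes Qd = 1134.5 − 7.5(Ps − 38) = 1419.5 - 7.5Ps. Setting this equal to supply: 1419.5 - 7.5Ps = -148 + 2Ps, so Ps = 165.
Buyers pay Pb = 165 − 38 = 127; Q' = -148 + 2·165 = 182.
ΔCS = ½(122 + 182)(135 − 127) = 1216; ΔPS = ½(122 + 182)(165 − 135) = 4560.
Government spending = 38 × 182 = 6916.
Net change = 1216 + 4560 − 6916 = -1140. The loss equals the DWL triangle ½·38·60.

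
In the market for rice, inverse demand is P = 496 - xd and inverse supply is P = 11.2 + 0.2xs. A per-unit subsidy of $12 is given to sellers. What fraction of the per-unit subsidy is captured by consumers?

Pre-subsidy: 496 - x = 11.2 + 0.2x gives x* = 404 and P* = 92.
With the subsidy, sellers receive Ps = Pb + 12 for each unit, where Pb is the price buyers pay.
On the curves, Pb = 496 - x and Ps = 11.2 + 0.2x; the wedge Ps − Pb = 12 gives 11.2 + 0.2x − (496 - x) = 12, so x' = 414.
Then Pb = 496 − 1·414 = 82 and Ps = 11.2 + 0.2·414 = 94.
Buyers' price falls by P* − Pb = 92 − 82 = 10; sellers' price rises by Ps − P* = 94 − 92 = 2.
So consumers capture 10/12 = 5/6 of each unit of subsidy.

Consumer share = 5/6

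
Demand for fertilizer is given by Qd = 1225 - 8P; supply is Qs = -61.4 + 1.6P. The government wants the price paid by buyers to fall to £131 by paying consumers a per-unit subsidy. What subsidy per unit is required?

Required subsidy s = £18 per unit

At a buyer price of 131, quantity demanded is 1225 − 8·131 = 177.
Sellers supply 177 only when they receive Ps with -61.4 + 1.6·Ps = 177, i.e. Ps = 149.
s = Ps − Pb = 149 − 131 = 18.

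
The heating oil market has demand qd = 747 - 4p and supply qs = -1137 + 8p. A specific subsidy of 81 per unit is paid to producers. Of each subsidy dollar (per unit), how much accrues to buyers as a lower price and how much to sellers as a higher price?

Pre-subsidy: 747 - 4p = -1137 + 8p gives p* = 157, q* = 119.
With the subsidy, sellers receive ps = pb + 81 for each unit, where pb is the price buyers pay.
Supply in terms of pb becomes qs = -1137 + 8(pb + 81) = -489 + 8pb. Setting this equal to demand: 747 - 4pb = -489 + 8pb, so pb = 103.
Sellers receive ps = 103 + 81 = 184; q' = 747 − 4·103 = 335.
Buyers' price falls by p* − pb = 157 − 103 = 54; sellers' price rises by ps − p* = 184 − 157 = 27.

Buyers gain 54 per unit; sellers gain 27 per unit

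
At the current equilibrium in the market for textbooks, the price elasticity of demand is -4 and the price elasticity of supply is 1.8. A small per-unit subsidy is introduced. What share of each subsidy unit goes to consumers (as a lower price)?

For a small subsidy around the equilibrium, the benefit split depends on the relative slopes, which at a point are proportional to the elasticities.
Buyer share = εs/(εs + |εd|) = 1.8/(1.8 + 4) = 9/29; seller share = |εd|/(εs + |εd|) = 20/29.

Consumer share = 9/29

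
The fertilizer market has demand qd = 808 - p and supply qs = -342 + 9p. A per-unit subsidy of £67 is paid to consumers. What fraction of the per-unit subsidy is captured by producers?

Producer share = 0.1

Pre-subsidy: 808 - p = -342 + 9p gives p* = 115, q* = 693.
With the rebate, buyers effectively pay pb = ps − 67, where ps is the price sellers receive.
Demand in terms of ps becomes qd = 808 − 1(ps − 67) = 875 - ps. Setting this equal to supply: 875 - ps = -342 + 9ps, so ps = 121.7.
Buyers pay pb = 121.7 − 67 = 54.7; q' = -342 + 9·121.7 = 753.3.
Buyers' price falls by p* − pb = 115 − 54.7 = 60.3; sellers' price rises by ps − p* = 121.7 − 115 = 6.7.
So producers capture 6.7/67 = 0.1 of each unit of subsidy.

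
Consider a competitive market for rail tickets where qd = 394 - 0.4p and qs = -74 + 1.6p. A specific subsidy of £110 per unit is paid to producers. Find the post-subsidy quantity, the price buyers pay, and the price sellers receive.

Pre-subsidy: 394 - 0.4p = -74 + 1.6p gives p* = 234, q* = 300.4.
With the subsidy, sellers receive ps = pb + 110 for each unit, where pb is the price buyers pay.
Supply in terms of pb becomes qs = -74 + 1.6(pb + 110) = 102 + 1.6pb. Setting this equal to demand: 394 - 0.4pb = 102 + 1.6pb, so pb = 146.
Sellers receive ps = 146 + 110 = 256; q' = 394 − 0.4·146 = 335.6.

q' = 335.6; buyers pay £146; sellers receive £256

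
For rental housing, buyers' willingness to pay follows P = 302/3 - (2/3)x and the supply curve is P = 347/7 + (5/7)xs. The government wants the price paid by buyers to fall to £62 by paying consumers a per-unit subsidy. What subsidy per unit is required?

Required subsidy s = £29 per unit

At a buyer price of 62, quantity demanded is 151 − 1.5·62 = 58.
Sellers supply 58 only when they receive Ps = 347/7 + (5/7)·58 = 91.
s = Ps − Pb = 91 − 62 = 29.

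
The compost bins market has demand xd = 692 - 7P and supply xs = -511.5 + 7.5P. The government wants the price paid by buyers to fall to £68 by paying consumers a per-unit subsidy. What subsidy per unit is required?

Required subsidy s = £29 per unit

At a buyer price of 68, quantity demanded is 692 − 7·68 = 216.
Sellers supply 216 only when they receive Ps with -511.5 + 7.5·Ps = 216, i.e. Ps = 97.
s = Ps − Pb = 97 − 68 = 29.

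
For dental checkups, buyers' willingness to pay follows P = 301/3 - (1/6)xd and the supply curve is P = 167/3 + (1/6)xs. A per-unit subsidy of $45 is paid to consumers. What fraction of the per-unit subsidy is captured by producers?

Pre-subsidy: 301/3 - (1/6)x = 167/3 + (1/6)x gives x* = 134 and P* = 78.
With the rebate, buyers effectively pay Pb = Ps − 45, where Ps is the price sellers receive.
On the curves, Pb = 301/3 - (1/6)x and Ps = 167/3 + (1/6)x; the wedge Ps − Pb = 45 gives 167/3 + (1/6)x − (301/3 - (1/6)x) = 45, so x' = 269.
Then Pb = 301/3 − (1/6)·269 = 55.5 and Ps = 167/3 + (1/6)·269 = 100.5.
Buyers' price falls by P* − Pb = 78 − 55.5 = 22.5; sellers' price rises by Ps − P* = 100.5 − 78 = 22.5.
So producers capture 22.5/45 = 0.5 of each unit of subsidy.

Producer share = 0.5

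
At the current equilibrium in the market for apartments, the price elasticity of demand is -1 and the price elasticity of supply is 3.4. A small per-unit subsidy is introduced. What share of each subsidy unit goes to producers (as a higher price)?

Producer share = 5/22

For a small subsidy around the equilibrium, the benefit split depends on the relative slopes, which at a point are proportional to the elasticities.
Buyer share = εs/(εs + |εd|) = 3.4/(3.4 + 1) = 17/22; seller share = |εd|/(εs + |εd|) = 5/22.
So producers capture 5/22 of the subsidy.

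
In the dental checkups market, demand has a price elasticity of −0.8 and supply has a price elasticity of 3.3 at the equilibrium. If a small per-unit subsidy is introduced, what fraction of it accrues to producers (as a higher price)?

Producer share = 8/41

For a small subsidy around the equilibrium, the benefit split depends on the relative slopes, which at a point are proportional to the elasticities.
Buyer share = εs/(εs + |εd|) = 3.3/(3.3 + 0.8) = 33/41; seller share = |εd|/(εs + |εd|) = 8/41.
So producers capture 8/41 of the subsidy.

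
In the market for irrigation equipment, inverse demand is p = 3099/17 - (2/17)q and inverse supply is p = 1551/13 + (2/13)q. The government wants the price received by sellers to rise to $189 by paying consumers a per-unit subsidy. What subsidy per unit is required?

Required subsidy s = $60 per unit

At a seller price of 189, quantity supplied is -775.5 + 6.5·189 = 453.
Buyers absorb 453 only when they pay pb = 3099/17 − (2/17)·453 = 129.
s = ps − pb = 189 − 129 = 60.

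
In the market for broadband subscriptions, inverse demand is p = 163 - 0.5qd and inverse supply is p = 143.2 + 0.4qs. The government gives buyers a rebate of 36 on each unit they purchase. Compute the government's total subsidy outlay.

Pre-subsidy: 163 - 0.5q = 143.2 + 0.4q gives q* = 22 and p* = 152.
With the rebate, buyers effectively pay pb = ps − 36, where ps is the price sellers receive.
On the curves, pb = 163 - 0.5q and ps = 143.2 + 0.4q; the wedge ps − pb = 36 gives 143.2 + 0.4q − (163 - 0.5q) = 36, so q' = 62.
Then pb = 163 − 0.5·62 = 132 and ps = 143.2 + 0.4·62 = 168.
Government outlay = subsidy × quantity = 36 × 62 = 2232.

Government cost = 2232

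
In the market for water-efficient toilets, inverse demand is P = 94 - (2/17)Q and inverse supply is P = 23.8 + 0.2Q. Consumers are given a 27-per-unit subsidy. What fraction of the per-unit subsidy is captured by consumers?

Pre-subsidy: 94 - (2/17)Q = 23.8 + 0.2Q gives Q* = 221 and P* = 68.
With the rebate, buyers effectively pay Pb = Ps − 27, where Ps is the price sellers receive.
On the curves, Pb = 94 - (2/17)Q and Ps = 23.8 + 0.2Q; the wedge Ps − Pb = 27 gives 23.8 + 0.2Q − (94 - (2/17)Q) = 27, so Q' = 306.
Then Pb = 94 − (2/17)·306 = 58 and Ps = 23.8 + 0.2·306 = 85.
Buyers' price falls by P* − Pb = 68 − 58 = 10; sellers' price rises by Ps − P* = 85 − 68 = 17.
So consumers capture 10/27 = 10/27 of each unit of subsidy.

Consumer share = 10/27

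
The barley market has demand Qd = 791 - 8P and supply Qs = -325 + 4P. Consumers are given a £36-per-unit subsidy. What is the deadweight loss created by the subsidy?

Pre-subsidy: 791 - 8P = -325 + 4P gives P* = 93, Q* = 47.
With the rebate, buyers effectively pay Pb = Ps − 36, where Ps is the price sellers receive.
Demand in terms of Ps becomes Qd = 791 − 8(Ps − 36) = 1079 - 8Ps. Setting this equal to supply: 1079 - 8Ps = -325 + 4Ps, so Ps = 117.
Buyers pay Pb = 117 − 36 = 81; Q' = -325 + 4·117 = 143.
The subsidy expands output by 143 − 47 = 96 past the efficient level; on those units the gap between marginal cost and willingness to pay runs from 0 up to 36.
DWL = ½ × 36 × 96 = 1728.

Deadweight loss = £1728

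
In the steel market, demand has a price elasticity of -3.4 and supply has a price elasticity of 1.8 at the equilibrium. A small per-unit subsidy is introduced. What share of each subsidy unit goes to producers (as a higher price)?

Producer share = 17/26

For a small subsidy around the equilibrium, the benefit split depends on the relative slopes, which at a point are proportional to the elasticities.
Buyer share = εs/(εs + |εd|) = 1.8/(1.8 + 3.4) = 9/26; seller share = |εd|/(εs + |εd|) = 17/26.
So producers capture 17/26 of the subsidy.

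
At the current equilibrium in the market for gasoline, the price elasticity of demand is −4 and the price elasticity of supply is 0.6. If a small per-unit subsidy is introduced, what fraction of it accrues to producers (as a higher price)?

For a small subsidy around the equilibrium, the benefit split depends on the relative slopes, which at a point are proportional to the elasticities.
Buyer share = εs/(εs + |εd|) = 0.6/(0.6 + 4) = 3/23; seller share = |εd|/(εs + |εd|) = 20/23.
So producers capture 20/23 of the subsidy.

Producer share = 20/23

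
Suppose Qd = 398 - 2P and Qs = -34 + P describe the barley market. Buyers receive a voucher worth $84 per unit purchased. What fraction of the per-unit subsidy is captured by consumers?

Consumer share = 1/3

Pre-subsidy: 398 - 2P = -34 + P gives P* = 144, Q* = 110.
With the rebate, buyers effectively pay Pb = Ps − 84, where Ps is the price sellers receive.
Demand in terms of Ps becomes Qd = 398 − 2(Ps − 84) = 566 - 2Ps. Setting this equal to supply: 566 - 2Ps = -34 + Ps, so Ps = 200.
Buyers pay Pb = 200 − 84 = 116; Q' = -34 + 1·200 = 166.
Buyers' price falls by P* − Pb = 144 − 116 = 28; sellers' price rises by Ps − P* = 200 − 144 = 56.
So consumers capture 28/84 = 1/3 of each unit of subsidy.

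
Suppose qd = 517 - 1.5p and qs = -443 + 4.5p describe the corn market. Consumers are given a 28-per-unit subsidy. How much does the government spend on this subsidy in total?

Government cost = 8638

Pre-subsidy: 517 - 1.5p = -443 + 4.5p gives p* = 160, q* = 277.
With the rebate, buyers effectively pay pb = ps − 28, where ps is the price sellers receive.
Demand in terms of ps becomes qd = 517 − 1.5(ps − 28) = 559 - 1.5ps. Setting this equal to supply: 559 - 1.5ps = -443 + 4.5ps, so ps = 167.
Buyers pay pb = 167 − 28 = 139; q' = -443 + 4.5·167 = 308.5.
Government outlay = subsidy × quantity = 28 × 308.5 = 8638.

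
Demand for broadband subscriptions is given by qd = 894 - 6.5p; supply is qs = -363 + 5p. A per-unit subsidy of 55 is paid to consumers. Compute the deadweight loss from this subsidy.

Pre-subsidy: 894 - 6.5p = -363 + 5p gives p* = 2514/23, q* = 4221/23.
With the rebate, buyers effectively pay pb = ps − 55, where ps is the price sellers receive.
Demand in terms of ps becomes qd = 894 − 6.5(ps − 55) = 1251.5 - 6.5ps. Setting this equal to supply: 1251.5 - 6.5ps = -363 + 5ps, so ps = 3229/23.
Buyers pay pb = 3229/23 − 55 = 1964/23; q' = -363 + 5·(3229/23) = 7796/23.
The subsidy expands output by 7796/23 − 4221/23 = 3575/23 past the efficient level; on those units the gap between marginal cost and willingness to pay runs from 0 up to 55.
DWL = ½ × 55 × 3575/23 = 196625/46.

Deadweight loss = 196625/46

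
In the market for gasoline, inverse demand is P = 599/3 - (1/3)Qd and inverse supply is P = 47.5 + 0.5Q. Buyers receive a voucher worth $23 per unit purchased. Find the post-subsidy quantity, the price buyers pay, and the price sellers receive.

Q' = 210.2; buyers pay $129.6; sellers receive $152.6

Pre-subsidy: 599/3 - (1/3)Q = 47.5 + 0.5Q gives Q* = 182.6 and P* = 138.8.
With the rebate, buyers effectively pay Pb = Ps − 23, where Ps is the price sellers receive.
On the curves, Pb = 599/3 - (1/3)Q and Ps = 47.5 + 0.5Q; the wedge Ps − Pb = 23 gives 47.5 + 0.5Q − (599/3 - (1/3)Q) = 23, so Q' = 210.2.
Then Pb = 599/3 − (1/3)·210.2 = 129.6 and Ps = 47.5 + 0.5·210.2 = 152.6.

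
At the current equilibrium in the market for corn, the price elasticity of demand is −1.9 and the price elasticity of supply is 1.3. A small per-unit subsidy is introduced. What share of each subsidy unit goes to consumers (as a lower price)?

For a small subsidy around the equilibrium, the benefit split depends on the relative slopes, which at a point are proportional to the elasticities.
Buyer share = εs/(εs + |εd|) = 1.3/(1.3 + 1.9) = 0.40625; seller share = |εd|/(εs + |εd|) = 0.59375.

Consumer share = 0.40625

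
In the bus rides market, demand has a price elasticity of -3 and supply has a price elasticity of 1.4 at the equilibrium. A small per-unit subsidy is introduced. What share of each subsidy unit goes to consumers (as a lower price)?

For a small subsidy around the equilibrium, the benefit split depends on the relative slopes, which at a point are proportional to the elasticities.
Buyer share = εs/(εs + |εd|) = 1.4/(1.4 + 3) = 7/22; seller share = |εd|/(εs + |εd|) = 15/22.

Consumer share = 7/22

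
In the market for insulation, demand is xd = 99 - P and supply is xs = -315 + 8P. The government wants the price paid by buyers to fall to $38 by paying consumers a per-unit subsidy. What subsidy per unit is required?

Required subsidy s = $9 per unit

At a buyer price of 38, quantity demanded is 99 − 1·38 = 61.
Sellers supply 61 only when they receive Ps with -315 + 8·Ps = 61, i.e. Ps = 47.
s = Ps − Pb = 47 − 38 = 9.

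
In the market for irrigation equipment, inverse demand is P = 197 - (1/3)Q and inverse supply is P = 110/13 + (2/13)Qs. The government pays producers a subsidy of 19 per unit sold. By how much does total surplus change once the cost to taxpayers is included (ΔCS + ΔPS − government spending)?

Pre-subsidy: 197 - (1/3)Q = 110/13 + (2/13)Q gives Q* = 387 and P* = 68.
With the subsidy, sellers receive Ps = Pb + 19 for each unit, where Pb is the price buyers pay.
On the curves, Pb = 197 - (1/3)Q and Ps = 110/13 + (2/13)Q; the wedge Ps − Pb = 19 gives 110/13 + (2/13)Q − (197 - (1/3)Q) = 19, so Q' = 426.
Then Pb = 197 − (1/3)·426 = 55 and Ps = 110/13 + (2/13)·426 = 74.
ΔCS = ½(387 + 426)(68 − 55) = 5284.5; ΔPS = ½(387 + 426)(74 − 68) = 2439.
Government spending = 19 × 426 = 8094.
Net change = 5284.5 + 2439 − 8094 = -370.5. The loss equals the DWL triangle ½·19·39.

Net change in total surplus = -370.5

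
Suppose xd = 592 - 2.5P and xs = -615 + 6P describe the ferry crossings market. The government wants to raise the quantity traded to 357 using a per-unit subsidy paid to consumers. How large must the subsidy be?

Required subsidy s = 68 per unit

At x = 357, invert demand for the buyer price: Pb = (592 − 357)/2.5 = 94; invert supply for the seller price: Ps = (357 − (-615))/6 = 162.
The subsidy must fill the gap: s = Ps − Pb = 162 − 94 = 68.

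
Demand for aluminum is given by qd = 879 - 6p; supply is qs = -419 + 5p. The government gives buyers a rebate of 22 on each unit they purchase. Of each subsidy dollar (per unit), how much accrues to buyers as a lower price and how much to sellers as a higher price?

Buyers gain 10 per unit; sellers gain 12 per unit

Pre-subsidy: 879 - 6p = -419 + 5p gives p* = 118, q* = 171.
With the rebate, buyers effectively pay pb = ps − 22, where ps is the price sellers receive.
Demand in terms of ps becomes qd = 879 − 6(ps − 22) = 1011 - 6ps. Setting this equal to supply: 1011 - 6ps = -419 + 5ps, so ps = 130.
Buyers pay pb = 130 − 22 = 108; q' = -419 + 5·130 = 231.
Buyers' price falls by p* − pb = 118 − 108 = 10; sellers' price rises by ps − p* = 130 − 118 = 12.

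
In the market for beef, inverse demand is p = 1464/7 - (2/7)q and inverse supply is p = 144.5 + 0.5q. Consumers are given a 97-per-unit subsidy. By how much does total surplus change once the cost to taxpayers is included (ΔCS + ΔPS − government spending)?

Pre-subsidy: 1464/7 - (2/7)q = 144.5 + 0.5q gives q* = 905/11 and p* = 2042/11.
With the rebate, buyers effectively pay pb = ps − 97, where ps is the price sellers receive.
On the curves, pb = 1464/7 - (2/7)q and ps = 144.5 + 0.5q; the wedge ps − pb = 97 gives 144.5 + 0.5q − (1464/7 - (2/7)q) = 97, so q' = 2263/11.
Then pb = 1464/7 − (2/7)·(2263/11) = 1654/11 and ps = 144.5 + 0.5·(2263/11) = 2721/11.
ΔCS = ½(905/11 + 2263/11)(2042/11 − 1654/11) = 55872/11; ΔPS = ½(905/11 + 2263/11)(2721/11 − 2042/11) = 97776/11.
Government spending = 97 × 2263/11 = 219511/11.
Net change = 55872/11 + 97776/11 − 219511/11 = -65863/11. The loss equals the DWL triangle ½·97·1358/11.

Net change in total surplus = -65863/11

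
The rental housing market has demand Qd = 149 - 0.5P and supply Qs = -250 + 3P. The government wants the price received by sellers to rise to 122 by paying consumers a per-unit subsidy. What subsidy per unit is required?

Required subsidy s = 56 per unit

At a seller price of 122, quantity supplied is -250 + 3·122 = 116.
Buyers absorb 116 only when they pay Pb with 149 − 0.5·Pb = 116, i.e. Pb = 66.
s = Ps − Pb = 122 − 66 = 56.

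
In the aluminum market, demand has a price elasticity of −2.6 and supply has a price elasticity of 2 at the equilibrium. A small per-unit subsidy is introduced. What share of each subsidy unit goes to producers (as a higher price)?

Producer share = 13/23

For a small subsidy around the equilibrium, the benefit split depends on the relative slopes, which at a point are proportional to the elasticities.
Buyer share = εs/(εs + |εd|) = 2/(2 + 2.6) = 10/23; seller share = |εd|/(εs + |εd|) = 13/23.
So producers capture 13/23 of the subsidy.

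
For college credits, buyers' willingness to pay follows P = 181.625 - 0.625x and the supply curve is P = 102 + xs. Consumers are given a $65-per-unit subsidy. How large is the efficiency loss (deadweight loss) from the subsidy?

Pre-subsidy: 181.625 - 0.625x = 102 + x gives x* = 49 and P* = 151.
With the rebate, buyers effectively pay Pb = Ps − 65, where Ps is the price sellers receive.
On the curves, Pb = 181.625 - 0.625x and Ps = 102 + x; the wedge Ps − Pb = 65 gives 102 + x − (181.625 - 0.625x) = 65, so x' = 89.
Then Pb = 181.625 − 0.625·89 = 126 and Ps = 102 + 1·89 = 191.
The subsidy expands output by 89 − 49 = 40 past the efficient level; on those units the gap between marginal cost and willingness to pay runs from 0 up to 65.
DWL = ½ × 65 × 40 = 1300.

Deadweight loss = $1300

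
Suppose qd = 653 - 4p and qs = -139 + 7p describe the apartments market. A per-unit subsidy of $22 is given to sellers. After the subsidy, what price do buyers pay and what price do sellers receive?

Buyers pay $58; sellers receive $80

Pre-subsidy: 653 - 4p = -139 + 7p gives p* = 72, q* = 365.
With the subsidy, sellers receive ps = pb + 22 for each unit, where pb is the price buyers pay.
Supply in terms of pb becomes qs = -139 + 7(pb + 22) = 15 + 7pb. Setting this equal to demand: 653 - 4pb = 15 + 7pb, so pb = 58.
Sellers receive ps = 58 + 22 = 80; q' = 653 − 4·58 = 421.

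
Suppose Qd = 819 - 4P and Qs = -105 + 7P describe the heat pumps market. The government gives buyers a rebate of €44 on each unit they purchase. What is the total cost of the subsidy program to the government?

Government cost = €26180

Pre-subsidy: 819 - 4P = -105 + 7P gives P* = 84, Q* = 483.
With the rebate, buyers effectively pay Pb = Ps − 44, where Ps is the price sellers receive.
Demand in terms of Ps becomes Qd = 819 − 4(Ps − 44) = 995 - 4Ps. Setting this equal to supply: 995 - 4Ps = -105 + 7Ps, so Ps = 100.
Buyers pay Pb = 100 − 44 = 56; Q' = -105 + 7·100 = 595.
Government outlay = subsidy × quantity = 44 × 595 = 26180.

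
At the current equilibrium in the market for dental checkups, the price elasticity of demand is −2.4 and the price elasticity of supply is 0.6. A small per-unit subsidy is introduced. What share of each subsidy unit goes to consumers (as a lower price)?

For a small subsidy around the equilibrium, the benefit split depends on the relative slopes, which at a point are proportional to the elasticities.
Buyer share = εs/(εs + |εd|) = 0.6/(0.6 + 2.4) = 0.2; seller share = |εd|/(εs + |εd|) = 0.8.

Consumer share = 0.2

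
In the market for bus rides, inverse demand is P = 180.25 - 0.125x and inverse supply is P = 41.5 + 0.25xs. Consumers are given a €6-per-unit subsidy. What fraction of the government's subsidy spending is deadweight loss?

DWL / government spending = 4/193

Pre-subsidy: 180.25 - 0.125x = 41.5 + 0.25x gives x* = 370 and P* = 134.
With the rebate, buyers effectively pay Pb = Ps − 6, where Ps is the price sellers receive.
On the curves, Pb = 180.25 - 0.125x and Ps = 41.5 + 0.25x; the wedge Ps − Pb = 6 gives 41.5 + 0.25x − (180.25 - 0.125x) = 6, so x' = 386.
Then Pb = 180.25 − 0.125·386 = 132 and Ps = 41.5 + 0.25·386 = 138.
ΔCS = ½(370 + 386)(134 − 132) = 756; ΔPS = ½(370 + 386)(138 − 134) = 1512.
Government spending = 6 × 386 = 2316.
DWL = ½ × 6 × (386 − 370) = 48; fraction = 48 / 2316 = 4/193.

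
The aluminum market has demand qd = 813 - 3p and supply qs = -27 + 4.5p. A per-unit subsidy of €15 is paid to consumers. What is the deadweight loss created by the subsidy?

Pre-subsidy: 813 - 3p = -27 + 4.5p gives p* = 112, q* = 477.
With the rebate, buyers effectively pay pb = ps − 15, where ps is the price sellers receive.
Demand in terms of ps becomes qd = 813 − 3(ps − 15) = 858 - 3ps. Setting this equal to supply: 858 - 3ps = -27 + 4.5ps, so ps = 118.
Buyers pay pb = 118 − 15 = 103; q' = -27 + 4.5·118 = 504.
The subsidy expands output by 504 − 477 = 27 past the efficient level; on those units the gap between marginal cost and willingness to pay runs from 0 up to 15.
DWL = ½ × 15 × 27 = 202.5.

Deadweight loss = €202.5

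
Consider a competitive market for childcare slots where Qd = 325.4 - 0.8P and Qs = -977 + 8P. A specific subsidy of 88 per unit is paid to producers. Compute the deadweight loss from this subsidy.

Pre-subsidy: 325.4 - 0.8P = -977 + 8P gives P* = 148, Q* = 207.
With the subsidy, sellers receive Ps = Pb + 88 for each unit, where Pb is the price buyers pay.
Supply in terms of Pb becomes Qs = -977 + 8(Pb + 88) = -273 + 8Pb. Setting this equal to demand: 325.4 - 0.8Pb = -273 + 8Pb, so Pb = 68.
Sellers receive Ps = 68 + 88 = 156; Q' = 325.4 − 0.8·68 = 271.
The subsidy expands output by 271 − 207 = 64 past the efficient level; on those units the gap between marginal cost and willingness to pay runs from 0 up to 88.
DWL = ½ × 88 × 64 = 2816.

Deadweight loss = 2816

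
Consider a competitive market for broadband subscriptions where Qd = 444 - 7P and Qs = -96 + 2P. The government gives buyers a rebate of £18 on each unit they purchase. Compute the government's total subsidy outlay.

Government cost = £936

Pre-subsidy: 444 - 7P = -96 + 2P gives P* = 60, Q* = 24.
With the rebate, buyers effectively pay Pb = Ps − 18, where Ps is the price sellers receive.
Demand in terms of Ps becomes Qd = 444 − 7(Ps − 18) = 570 - 7Ps. Setting this equal to supply: 570 - 7Ps = -96 + 2Ps, so Ps = 74.
Buyers pay Pb = 74 − 18 = 56; Q' = -96 + 2·74 = 52.
Government outlay = subsidy × quantity = 18 × 52 = 936.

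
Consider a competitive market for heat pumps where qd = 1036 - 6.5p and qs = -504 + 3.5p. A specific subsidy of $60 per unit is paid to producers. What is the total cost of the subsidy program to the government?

Government cost = $10290

Pre-subsidy: 1036 - 6.5p = -504 + 3.5p gives p* = 154, q* = 35.
With the subsidy, sellers receive ps = pb + 60 for each unit, where pb is the price buyers pay.
Supply in terms of pb becomes qs = -504 + 3.5(pb + 60) = -294 + 3.5pb. Setting this equal to demand: 1036 - 6.5pb = -294 + 3.5pb, so pb = 133.
Sellers receive ps = 133 + 60 = 193; q' = 1036 − 6.5·133 = 171.5.
Government outlay = subsidy × quantity = 60 × 171.5 = 10290.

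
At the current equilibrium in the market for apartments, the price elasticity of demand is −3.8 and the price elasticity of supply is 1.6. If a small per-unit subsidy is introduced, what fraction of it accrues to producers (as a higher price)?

Producer share = 19/27

For a small subsidy around the equilibrium, the benefit split depends on the relative slopes, which at a point are proportional to the elasticities.
Buyer share = εs/(εs + |εd|) = 1.6/(1.6 + 3.8) = 8/27; seller share = |εd|/(εs + |εd|) = 19/27.
So producers capture 19/27 of the subsidy.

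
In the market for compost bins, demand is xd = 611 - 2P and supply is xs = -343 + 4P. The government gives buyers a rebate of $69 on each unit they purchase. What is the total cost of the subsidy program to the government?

Government cost = $26565

Pre-subsidy: 611 - 2P = -343 + 4P gives P* = 159, x* = 293.
With the rebate, buyers effectively pay Pb = Ps − 69, where Ps is the price sellers receive.
Demand in terms of Ps becomes xd = 611 − 2(Ps − 69) = 749 - 2Ps. Setting this equal to supply: 749 - 2Ps = -343 + 4Ps, so Ps = 182.
Buyers pay Pb = 182 − 69 = 113; x' = -343 + 4·182 = 385.
Government outlay = subsidy × quantity = 69 × 385 = 26565.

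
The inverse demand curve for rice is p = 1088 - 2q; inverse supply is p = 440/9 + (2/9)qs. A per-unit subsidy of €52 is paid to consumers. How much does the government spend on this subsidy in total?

Pre-subsidy: 1088 - 2q = 440/9 + (2/9)q gives q* = 467.6 and p* = 152.8.
With the rebate, buyers effectively pay pb = ps − 52, where ps is the price sellers receive.
On the curves, pb = 1088 - 2q and ps = 440/9 + (2/9)q; the wedge ps − pb = 52 gives 440/9 + (2/9)q − (1088 - 2q) = 52, so q' = 491.
Then pb = 1088 − 2·491 = 106 and ps = 440/9 + (2/9)·491 = 158.
Government outlay = subsidy × quantity = 52 × 491 = 25532.

Government cost = €25532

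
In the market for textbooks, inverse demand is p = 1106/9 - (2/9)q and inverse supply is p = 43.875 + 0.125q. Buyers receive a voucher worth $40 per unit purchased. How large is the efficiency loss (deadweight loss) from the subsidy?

Pre-subsidy: 1106/9 - (2/9)q = 43.875 + 0.125q gives q* = 227.56 and p* = 72.32.
With the rebate, buyers effectively pay pb = ps − 40, where ps is the price sellers receive.
On the curves, pb = 1106/9 - (2/9)q and ps = 43.875 + 0.125q; the wedge ps − pb = 40 gives 43.875 + 0.125q − (1106/9 - (2/9)q) = 40, so q' = 342.76.
Then pb = 1106/9 − (2/9)·342.76 = 46.72 and ps = 43.875 + 0.125·342.76 = 86.72.
The subsidy expands output by 342.76 − 227.56 = 115.2 past the efficient level; on those units the gap between marginal cost and willingness to pay runs from 0 up to 40.
DWL = ½ × 40 × 115.2 = 2304.

Deadweight loss = $2304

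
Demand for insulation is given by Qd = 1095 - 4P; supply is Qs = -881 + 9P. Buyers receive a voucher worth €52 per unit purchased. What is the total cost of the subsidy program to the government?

Government cost = €32812

Pre-subsidy: 1095 - 4P = -881 + 9P gives P* = 152, Q* = 487.
With the rebate, buyers effectively pay Pb = Ps − 52, where Ps is the price sellers receive.
Demand in terms of Ps becomes Qd = 1095 − 4(Ps − 52) = 1303 - 4Ps. Setting this equal to supply: 1303 - 4Ps = -881 + 9Ps, so Ps = 168.
Buyers pay Pb = 168 − 52 = 116; Q' = -881 + 9·168 = 631.
Government outlay = subsidy × quantity = 52 × 631 = 32812.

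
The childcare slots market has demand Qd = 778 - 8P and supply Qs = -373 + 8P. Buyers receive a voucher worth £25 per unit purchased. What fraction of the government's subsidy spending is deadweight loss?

DWL / government spending = 20/121

Pre-subsidy: 778 - 8P = -373 + 8P gives P* = 71.9375, Q* = 202.5.
With the rebate, buyers effectively pay Pb = Ps − 25, where Ps is the price sellers receive.
Demand in terms of Ps becomes Qd = 778 − 8(Ps − 25) = 978 - 8Ps. Setting this equal to supply: 978 - 8Ps = -373 + 8Ps, so Ps = 84.4375.
Buyers pay Pb = 84.4375 − 25 = 59.4375; Q' = -373 + 8·84.4375 = 302.5.
ΔCS = ½(202.5 + 302.5)(71.9375 − 59.4375) = 3156.25; ΔPS = ½(202.5 + 302.5)(84.4375 − 71.9375) = 3156.25.
Government spending = 25 × 302.5 = 7562.5.
DWL = ½ × 25 × (302.5 − 202.5) = 1250; fraction = 1250 / 7562.5 = 20/121.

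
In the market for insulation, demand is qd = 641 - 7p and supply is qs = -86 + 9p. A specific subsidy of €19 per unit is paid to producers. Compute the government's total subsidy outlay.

Government cost = €7557.25

Pre-subsidy: 641 - 7p = -86 + 9p gives p* = 45.4375, q* = 322.9375.
With the subsidy, sellers receive ps = pb + 19 for each unit, where pb is the price buyers pay.
Supply in terms of pb becomes qs = -86 + 9(pb + 19) = 85 + 9pb. Setting this equal to demand: 641 - 7pb = 85 + 9pb, so pb = 34.75.
Sellers receive ps = 34.75 + 19 = 53.75; q' = 641 − 7·34.75 = 397.75.
Government outlay = subsidy × quantity = 19 × 397.75 = 7557.25.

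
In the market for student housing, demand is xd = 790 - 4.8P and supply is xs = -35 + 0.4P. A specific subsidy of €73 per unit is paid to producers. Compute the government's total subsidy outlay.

Government cost = 262946/65

Pre-subsidy: 790 - 4.8P = -35 + 0.4P gives P* = 4125/26, x* = 370/13.
With the subsidy, sellers receive Ps = Pb + 73 for each unit, where Pb is the price buyers pay.
Supply in terms of Pb becomes xs = -35 + 0.4(Pb + 73) = -5.8 + 0.4Pb. Setting this equal to demand: 790 - 4.8Pb = -5.8 + 0.4Pb, so Pb = 3979/26.
Sellers receive Ps = 3979/26 + 73 = 5877/26; x' = 790 − 4.8·(3979/26) = 3602/65.
Government outlay = subsidy × quantity = 73 × 3602/65 = 262946/65.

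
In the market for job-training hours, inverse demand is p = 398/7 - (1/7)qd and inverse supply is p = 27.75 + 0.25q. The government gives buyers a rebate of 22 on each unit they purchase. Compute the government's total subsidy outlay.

Government cost = 2862

Pre-subsidy: 398/7 - (1/7)q = 27.75 + 0.25q gives q* = 815/11 and p* = 509/11.
With the rebate, buyers effectively pay pb = ps − 22, where ps is the price sellers receive.
On the curves, pb = 398/7 - (1/7)q and ps = 27.75 + 0.25q; the wedge ps − pb = 22 gives 27.75 + 0.25q − (398/7 - (1/7)q) = 22, so q' = 1431/11.
Then pb = 398/7 − (1/7)·(1431/11) = 421/11 and ps = 27.75 + 0.25·(1431/11) = 663/11.
Government outlay = subsidy × quantity = 22 × 1431/11 = 2862.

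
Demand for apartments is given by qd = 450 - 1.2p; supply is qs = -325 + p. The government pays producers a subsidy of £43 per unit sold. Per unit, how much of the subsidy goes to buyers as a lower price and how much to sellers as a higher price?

Pre-subsidy: 450 - 1.2p = -325 + p gives p* = 3875/11, q* = 300/11.
With the subsidy, sellers receive ps = pb + 43 for each unit, where pb is the price buyers pay.
Supply in terms of pb becomes qs = -325 + 1(pb + 43) = -282 + pb. Setting this equal to demand: 450 - 1.2pb = -282 + pb, so pb = 3660/11.
Sellers receive ps = 3660/11 + 43 = 4133/11; q' = 450 − 1.2·(3660/11) = 558/11.
Buyers' price falls by p* − pb = 3875/11 − 3660/11 = 215/11; sellers' price rises by ps − p* = 4133/11 − 3875/11 = 258/11.

Buyers gain 215/11 per unit; sellers gain 258/11 per unit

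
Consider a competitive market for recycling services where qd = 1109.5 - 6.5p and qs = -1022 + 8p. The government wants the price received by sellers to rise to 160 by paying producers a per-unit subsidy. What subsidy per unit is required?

Required subsidy s = 29 per unit

At a seller price of 160, quantity supplied is -1022 + 8·160 = 258.
Buyers absorb 258 only when they pay pb with 1109.5 − 6.5·pb = 258, i.e. pb = 131.
s = ps − pb = 160 − 131 = 29.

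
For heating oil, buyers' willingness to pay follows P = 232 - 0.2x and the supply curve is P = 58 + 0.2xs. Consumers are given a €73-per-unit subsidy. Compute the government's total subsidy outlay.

Pre-subsidy: 232 - 0.2x = 58 + 0.2x gives x* = 435 and P* = 145.
With the rebate, buyers effectively pay Pb = Ps − 73, where Ps is the price sellers receive.
On the curves, Pb = 232 - 0.2x and Ps = 58 + 0.2x; the wedge Ps − Pb = 73 gives 58 + 0.2x − (232 - 0.2x) = 73, so x' = 617.5.
Then Pb = 232 − 0.2·617.5 = 108.5 and Ps = 58 + 0.2·617.5 = 181.5.
Government outlay = subsidy × quantity = 73 × 617.5 = 45077.5.

Government cost = €45077.5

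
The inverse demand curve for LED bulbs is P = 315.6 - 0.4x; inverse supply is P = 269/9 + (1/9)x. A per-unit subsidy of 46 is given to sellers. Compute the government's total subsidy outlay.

Pre-subsidy: 315.6 - 0.4x = 269/9 + (1/9)x gives x* = 559 and P* = 92.
With the subsidy, sellers receive Ps = Pb + 46 for each unit, where Pb is the price buyers pay.
On the curves, Pb = 315.6 - 0.4x and Ps = 269/9 + (1/9)x; the wedge Ps − Pb = 46 gives 269/9 + (1/9)x − (315.6 - 0.4x) = 46, so x' = 649.
Then Pb = 315.6 − 0.4·649 = 56 and Ps = 269/9 + (1/9)·649 = 102.
Government outlay = subsidy × quantity = 46 × 649 = 29854.

Government cost = 29854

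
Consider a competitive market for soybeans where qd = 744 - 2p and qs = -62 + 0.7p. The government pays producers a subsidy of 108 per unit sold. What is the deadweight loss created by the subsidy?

Deadweight loss = 3024

Pre-subsidy: 744 - 2p = -62 + 0.7p gives p* = 8060/27, q* = 3968/27.
With the subsidy, sellers receive ps = pb + 108 for each unit, where pb is the price buyers pay.
Supply in terms of pb becomes qs = -62 + 0.7(pb + 108) = 13.6 + 0.7pb. Setting this equal to demand: 744 - 2pb = 13.6 + 0.7pb, so pb = 7304/27.
Sellers receive ps = 7304/27 + 108 = 10220/27; q' = 744 − 2·(7304/27) = 5480/27.
The subsidy expands output by 5480/27 − 3968/27 = 56 past the efficient level; on those units the gap between marginal cost and willingness to pay runs from 0 up to 108.
DWL = ½ × 108 × 56 = 3024.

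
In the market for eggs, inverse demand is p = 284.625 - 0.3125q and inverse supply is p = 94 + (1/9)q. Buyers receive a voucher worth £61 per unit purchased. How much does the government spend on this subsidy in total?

Government cost = £36234

Pre-subsidy: 284.625 - 0.3125q = 94 + (1/9)q gives q* = 450 and p* = 144.
With the rebate, buyers effectively pay pb = ps − 61, where ps is the price sellers receive.
On the curves, pb = 284.625 - 0.3125q and ps = 94 + (1/9)q; the wedge ps − pb = 61 gives 94 + (1/9)q − (284.625 - 0.3125q) = 61, so q' = 594.
Then pb = 284.625 − 0.3125·594 = 99 and ps = 94 + (1/9)·594 = 160.
Government outlay = subsidy × quantity = 61 × 594 = 36234.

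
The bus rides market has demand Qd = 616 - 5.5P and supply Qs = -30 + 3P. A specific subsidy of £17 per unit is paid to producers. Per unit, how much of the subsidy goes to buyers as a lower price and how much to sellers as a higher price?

Buyers gain £6 per unit; sellers gain £11 per unit

Pre-subsidy: 616 - 5.5P = -30 + 3P gives P* = 76, Q* = 198.
With the subsidy, sellers receive Ps = Pb + 17 for each unit, where Pb is the price buyers pay.
Supply in terms of Pb becomes Qs = -30 + 3(Pb + 17) = 21 + 3Pb. Setting this equal to demand: 616 - 5.5Pb = 21 + 3Pb, so Pb = 70.
Sellers receive Ps = 70 + 17 = 87; Q' = 616 − 5.5·70 = 231.
Buyers' price falls by P* − Pb = 76 − 70 = 6; sellers' price rises by Ps − P* = 87 − 76 = 11.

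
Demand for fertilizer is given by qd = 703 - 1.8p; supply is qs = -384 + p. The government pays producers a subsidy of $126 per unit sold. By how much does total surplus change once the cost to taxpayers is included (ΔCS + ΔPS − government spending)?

Pre-subsidy: 703 - 1.8p = -384 + p gives p* = 5435/14, q* = 59/14.
With the subsidy, sellers receive ps = pb + 126 for each unit, where pb is the price buyers pay.
Supply in terms of pb becomes qs = -384 + 1(pb + 126) = -258 + pb. Setting this equal to demand: 703 - 1.8pb = -258 + pb, so pb = 4805/14.
Sellers receive ps = 4805/14 + 126 = 6569/14; q' = 703 − 1.8·(4805/14) = 1193/14.
ΔCS = ½(59/14 + 1193/14)(5435/14 − 4805/14) = 14085/7; ΔPS = ½(59/14 + 1193/14)(6569/14 − 5435/14) = 25353/7.
Government spending = 126 × 1193/14 = 10737.
Net change = 14085/7 + 25353/7 − 10737 = -5103. The loss equals the DWL triangle ½·126·81.

Net change in total surplus = -$5103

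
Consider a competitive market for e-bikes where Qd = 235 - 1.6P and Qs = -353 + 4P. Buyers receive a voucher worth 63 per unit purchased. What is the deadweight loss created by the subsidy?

Pre-subsidy: 235 - 1.6P = -353 + 4P gives P* = 105, Q* = 67.
With the rebate, buyers effectively pay Pb = Ps − 63, where Ps is the price sellers receive.
Demand in terms of Ps becomes Qd = 235 − 1.6(Ps − 63) = 335.8 - 1.6Ps. Setting this equal to supply: 335.8 - 1.6Ps = -353 + 4Ps, so Ps = 123.
Buyers pay Pb = 123 − 63 = 60; Q' = -353 + 4·123 = 139.
The subsidy expands output by 139 − 67 = 72 past the efficient level; on those units the gap between marginal cost and willingness to pay runs from 0 up to 63.
DWL = ½ × 63 × 72 = 2268.

Deadweight loss = 2268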